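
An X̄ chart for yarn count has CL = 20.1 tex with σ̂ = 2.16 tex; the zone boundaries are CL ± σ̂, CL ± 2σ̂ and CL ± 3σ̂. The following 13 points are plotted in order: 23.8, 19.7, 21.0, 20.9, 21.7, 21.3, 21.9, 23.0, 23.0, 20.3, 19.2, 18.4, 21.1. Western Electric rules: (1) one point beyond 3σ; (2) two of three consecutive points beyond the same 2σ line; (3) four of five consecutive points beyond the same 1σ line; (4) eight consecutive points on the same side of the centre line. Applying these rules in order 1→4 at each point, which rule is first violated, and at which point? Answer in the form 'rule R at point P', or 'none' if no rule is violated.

rule 4 at point 10

Zone of each point (C = within 1σ̂, B = 1σ̂–2σ̂, A = 2σ̂–3σ̂, * = beyond 3σ̂; sign = side of CL): 1:+B, 2:-C, 3:+C, 4:+C, 5:+C, 6:+C, 7:+C, 8:+B, 9:+B, 10:+C, 11:-C, 12:-C, 13:+C
Rule 4 (eight consecutive points on the same side of the centre line) is satisfied at point 10.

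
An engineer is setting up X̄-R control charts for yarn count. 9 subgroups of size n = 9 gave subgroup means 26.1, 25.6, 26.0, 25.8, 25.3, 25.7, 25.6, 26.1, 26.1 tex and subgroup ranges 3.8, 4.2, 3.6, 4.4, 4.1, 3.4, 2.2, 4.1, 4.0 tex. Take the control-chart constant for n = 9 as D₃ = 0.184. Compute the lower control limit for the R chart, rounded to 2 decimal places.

0.69

R̄ = (3.8 + 4.2 + 3.6 + 4.4 + 4.1 + 3.4 + 2.2 + 4.1 + 4.0) / 9 = 33.8000 / 9 = 3.7556
LCL_R = D₃·R̄ = 0.184 × 3.7556 = 0.6910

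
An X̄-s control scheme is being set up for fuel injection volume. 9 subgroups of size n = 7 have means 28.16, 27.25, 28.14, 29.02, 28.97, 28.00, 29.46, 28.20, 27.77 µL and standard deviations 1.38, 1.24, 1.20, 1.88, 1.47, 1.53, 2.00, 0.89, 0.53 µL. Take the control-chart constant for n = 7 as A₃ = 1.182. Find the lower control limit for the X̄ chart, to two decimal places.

X̄̄ = (28.16 + 27.25 + 28.14 + 29.02 + 28.97 + 28.00 + 29.46 + 28.20 + 27.77) / 9 = 28.3300
s̄ = (1.38 + 1.24 + 1.20 + 1.88 + 1.47 + 1.53 + 2.00 + 0.89 + 0.53) / 9 = 1.3467
LCL = X̄̄ − A₃·s̄ = 28.3300 − 1.182 × 1.3467 = 26.7382

26.74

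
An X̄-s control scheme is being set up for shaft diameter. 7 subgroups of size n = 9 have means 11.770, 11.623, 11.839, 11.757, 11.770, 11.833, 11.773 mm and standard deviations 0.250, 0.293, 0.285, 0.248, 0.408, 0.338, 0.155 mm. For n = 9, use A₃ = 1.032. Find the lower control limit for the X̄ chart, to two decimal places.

11.47

X̄̄ = (11.770 + 11.623 + 11.839 + 11.757 + 11.770 + 11.833 + 11.773) / 7 = 11.7664
s̄ = (0.250 + 0.293 + 0.285 + 0.248 + 0.408 + 0.338 + 0.155) / 7 = 0.2824
LCL = X̄̄ − A₃·s̄ = 11.7664 − 1.032 × 0.2824 = 11.4750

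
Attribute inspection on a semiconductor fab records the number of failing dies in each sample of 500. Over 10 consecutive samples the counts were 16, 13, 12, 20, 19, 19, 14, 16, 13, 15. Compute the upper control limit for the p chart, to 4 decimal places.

0.0548

p̄ = Σdᵢ / (k·n) = 157 / (10 × 500) = 0.03140
UCL = p̄ + 3·√(p̄(1−p̄)/n) = 0.03140 + 3 × √(0.03140×0.96860/500) = 0.03140 + 3 × 0.00780 = 0.05480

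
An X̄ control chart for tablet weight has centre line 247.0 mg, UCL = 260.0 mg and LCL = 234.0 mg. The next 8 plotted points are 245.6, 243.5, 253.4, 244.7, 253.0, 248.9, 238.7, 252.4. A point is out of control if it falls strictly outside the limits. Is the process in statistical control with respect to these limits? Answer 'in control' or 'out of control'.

All 8 points lie within [234.0, 260.0].

in control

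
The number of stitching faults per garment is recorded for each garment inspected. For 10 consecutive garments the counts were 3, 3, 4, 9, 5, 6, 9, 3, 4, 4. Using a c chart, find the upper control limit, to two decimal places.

11.71

c̄ = (3 + 3 + 4 + 9 + 5 + 6 + 9 + 3 + 4 + 4) / 10 = 50 / 10 = 5.0000
UCL = c̄ + 3√c̄ = 5.0000 + 3 × √5.0000 = 5.0000 + 3 × 2.2361 = 11.7082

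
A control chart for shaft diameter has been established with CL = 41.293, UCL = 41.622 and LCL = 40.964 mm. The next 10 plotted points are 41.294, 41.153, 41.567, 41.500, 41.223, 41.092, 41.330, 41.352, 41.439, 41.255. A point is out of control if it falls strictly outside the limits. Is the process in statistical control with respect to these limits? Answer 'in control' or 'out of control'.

All 10 points lie within [40.964, 41.622].

in control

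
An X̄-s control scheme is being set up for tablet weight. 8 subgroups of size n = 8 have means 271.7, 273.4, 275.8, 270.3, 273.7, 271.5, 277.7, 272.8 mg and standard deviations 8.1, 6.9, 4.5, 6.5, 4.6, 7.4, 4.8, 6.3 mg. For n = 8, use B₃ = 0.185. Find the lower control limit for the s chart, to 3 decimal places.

1.135

s̄ = (8.1 + 6.9 + 4.5 + 6.5 + 4.6 + 7.4 + 4.8 + 6.3) / 8 = 6.1375
LCL_s = B₃·s̄ = 0.185 × 6.1375 = 1.1354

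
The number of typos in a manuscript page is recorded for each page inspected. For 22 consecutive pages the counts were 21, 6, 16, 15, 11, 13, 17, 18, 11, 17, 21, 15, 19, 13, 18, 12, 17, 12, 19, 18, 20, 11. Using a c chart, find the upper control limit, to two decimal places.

c̄ = (21 + 6 + 16 + 15 + 11 + 13 + 17 + 18 + 11 + 17 + 21 + 15 + 19 + 13 + 18 + 12 + 17 + 12 + 19 + 18 + 20 + 11) / 22 = 340 / 22 = 15.4545
UCL = c̄ + 3√c̄ = 15.4545 + 3 × √15.4545 = 15.4545 + 3 × 3.9312 = 27.2482

27.25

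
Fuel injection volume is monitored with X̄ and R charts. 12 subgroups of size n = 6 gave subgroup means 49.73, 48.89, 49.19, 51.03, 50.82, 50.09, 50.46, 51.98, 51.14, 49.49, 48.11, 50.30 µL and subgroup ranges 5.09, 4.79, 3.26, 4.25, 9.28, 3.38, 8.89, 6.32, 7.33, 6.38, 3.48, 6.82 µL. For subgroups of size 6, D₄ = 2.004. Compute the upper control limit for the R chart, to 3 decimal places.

11.568

R̄ = (5.09 + 4.79 + 3.26 + 4.25 + 9.28 + 3.38 + 8.89 + 6.32 + 7.33 + 6.38 + 3.48 + 6.82) / 12 = 69.2700 / 12 = 5.7725
UCL_R = D₄·R̄ = 2.004 × 5.7725 = 11.5681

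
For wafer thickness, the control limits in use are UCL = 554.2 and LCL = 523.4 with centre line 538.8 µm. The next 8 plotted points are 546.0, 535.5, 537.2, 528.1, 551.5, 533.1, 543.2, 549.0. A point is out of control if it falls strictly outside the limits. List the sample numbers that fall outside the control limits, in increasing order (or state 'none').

none

All 8 points lie within [523.4, 554.2].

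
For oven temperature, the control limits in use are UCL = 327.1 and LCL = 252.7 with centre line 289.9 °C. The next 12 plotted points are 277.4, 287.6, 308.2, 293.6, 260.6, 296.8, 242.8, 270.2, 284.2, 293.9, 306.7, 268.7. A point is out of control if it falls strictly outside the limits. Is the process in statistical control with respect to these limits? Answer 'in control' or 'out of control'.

Compare each point to [252.7, 327.1]: sample 7 = 242.8 < LCL.

out of control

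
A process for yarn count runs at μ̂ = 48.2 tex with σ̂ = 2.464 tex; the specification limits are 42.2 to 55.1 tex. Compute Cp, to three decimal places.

0.873

Cp = (USL − LSL) / (6σ̂) = (55.1 − 42.2) / (6 × 2.464) = 12.9000 / 14.7840 = 0.8726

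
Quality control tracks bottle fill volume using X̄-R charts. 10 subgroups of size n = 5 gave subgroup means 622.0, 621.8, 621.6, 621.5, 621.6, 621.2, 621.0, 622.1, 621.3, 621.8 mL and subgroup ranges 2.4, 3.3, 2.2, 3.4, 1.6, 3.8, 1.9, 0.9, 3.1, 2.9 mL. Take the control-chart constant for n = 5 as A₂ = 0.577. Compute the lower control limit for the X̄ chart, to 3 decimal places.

X̄̄ = (622.0 + 621.8 + 621.6 + 621.5 + 621.6 + 621.2 + 621.0 + 622.1 + 621.3 + 621.8) / 10 = 6215.9000 / 10 = 621.5900
R̄ = (2.4 + 3.3 + 2.2 + 3.4 + 1.6 + 3.8 + 1.9 + 0.9 + 3.1 + 2.9) / 10 = 25.5000 / 10 = 2.5500
LCL = X̄̄ − A₂·R̄ = 621.5900 − 0.577 × 2.5500 = 620.1186

620.119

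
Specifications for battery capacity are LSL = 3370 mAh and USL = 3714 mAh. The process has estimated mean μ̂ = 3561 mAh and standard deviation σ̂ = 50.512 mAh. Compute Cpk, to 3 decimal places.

1.010

Cpu = (USL − μ̂) / (3σ̂) = (3714 − 3561) / (3 × 50.512) = 1.0097; Cpl = (μ̂ − LSL) / (3σ̂) = (3561 − 3370) / (3 × 50.512) = 1.2604; Cpk = min(Cpu, Cpl) = 1.0097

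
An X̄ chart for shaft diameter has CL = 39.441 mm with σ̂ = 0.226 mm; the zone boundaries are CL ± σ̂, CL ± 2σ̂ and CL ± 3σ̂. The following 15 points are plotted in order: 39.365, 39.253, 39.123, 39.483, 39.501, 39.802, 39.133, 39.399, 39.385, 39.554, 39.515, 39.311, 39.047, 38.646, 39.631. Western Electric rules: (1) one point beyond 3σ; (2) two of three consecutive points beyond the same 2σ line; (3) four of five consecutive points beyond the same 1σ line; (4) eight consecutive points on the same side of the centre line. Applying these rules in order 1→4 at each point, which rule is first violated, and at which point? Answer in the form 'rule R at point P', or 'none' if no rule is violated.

Zone of each point (C = within 1σ̂, B = 1σ̂–2σ̂, A = 2σ̂–3σ̂, * = beyond 3σ̂; sign = side of CL): 1:-C, 2:-C, 3:-B, 4:+C, 5:+C, 6:+B, 7:-B, 8:-C, 9:-C, 10:+C, 11:+C, 12:-C, 13:-B, 14:-*, 15:+C
Rule 1 (one point beyond the 3σ limits) is satisfied at point 14.

rule 1 at point 14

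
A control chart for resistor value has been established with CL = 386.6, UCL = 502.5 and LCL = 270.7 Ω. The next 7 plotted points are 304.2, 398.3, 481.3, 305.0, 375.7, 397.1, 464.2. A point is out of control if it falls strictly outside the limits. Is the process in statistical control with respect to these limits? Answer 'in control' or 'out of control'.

in control

All 7 points lie within [270.7, 502.5].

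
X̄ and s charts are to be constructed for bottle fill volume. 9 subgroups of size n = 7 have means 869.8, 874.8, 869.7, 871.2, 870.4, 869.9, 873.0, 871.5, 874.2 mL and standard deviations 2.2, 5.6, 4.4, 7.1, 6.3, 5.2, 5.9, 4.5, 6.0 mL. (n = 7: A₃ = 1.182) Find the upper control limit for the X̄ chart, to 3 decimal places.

877.810

X̄̄ = (869.8 + 874.8 + 869.7 + 871.2 + 870.4 + 869.9 + 873.0 + 871.5 + 874.2) / 9 = 871.6111
s̄ = (2.2 + 5.6 + 4.4 + 7.1 + 6.3 + 5.2 + 5.9 + 4.5 + 6.0) / 9 = 5.2444
UCL = X̄̄ + A₃·s̄ = 871.6111 + 1.182 × 5.2444 = 877.8100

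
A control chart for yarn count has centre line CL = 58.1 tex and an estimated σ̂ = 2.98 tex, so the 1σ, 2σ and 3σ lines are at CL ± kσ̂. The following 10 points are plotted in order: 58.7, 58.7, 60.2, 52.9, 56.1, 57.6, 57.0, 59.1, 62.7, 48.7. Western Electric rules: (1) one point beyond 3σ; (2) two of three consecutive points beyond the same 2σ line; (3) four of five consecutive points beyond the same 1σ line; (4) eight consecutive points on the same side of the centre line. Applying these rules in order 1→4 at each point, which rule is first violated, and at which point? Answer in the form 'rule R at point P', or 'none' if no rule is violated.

Zone of each point (C = within 1σ̂, B = 1σ̂–2σ̂, A = 2σ̂–3σ̂, * = beyond 3σ̂; sign = side of CL): 1:+C, 2:+C, 3:+C, 4:-B, 5:-C, 6:-C, 7:-C, 8:+C, 9:+B, 10:-*
Rule 1 (one point beyond the 3σ limits) is satisfied at point 10.

rule 1 at point 10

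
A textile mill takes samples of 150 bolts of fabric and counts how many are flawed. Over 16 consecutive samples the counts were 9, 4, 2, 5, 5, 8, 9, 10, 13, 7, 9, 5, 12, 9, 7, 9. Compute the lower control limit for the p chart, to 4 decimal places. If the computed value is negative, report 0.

0.0000

p̄ = Σdᵢ / (k·n) = 123 / (16 × 150) = 0.05125
LCL = p̄ − 3·√(p̄(1−p̄)/n) = 0.05125 − 3 × 0.01800 = -0.00276 → 0 (negative, so LCL = 0)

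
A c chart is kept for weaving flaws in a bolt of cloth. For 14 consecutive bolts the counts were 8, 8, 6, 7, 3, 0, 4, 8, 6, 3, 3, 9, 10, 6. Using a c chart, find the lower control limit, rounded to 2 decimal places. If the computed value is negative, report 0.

0.00

c̄ = (8 + 8 + 6 + 7 + 3 + 0 + 4 + 8 + 6 + 3 + 3 + 9 + 10 + 6) / 14 = 81 / 14 = 5.7857
LCL = c̄ − 3√c̄ = 5.7857 − 3 × 2.4054 = -1.4303 → 0 (cannot be negative)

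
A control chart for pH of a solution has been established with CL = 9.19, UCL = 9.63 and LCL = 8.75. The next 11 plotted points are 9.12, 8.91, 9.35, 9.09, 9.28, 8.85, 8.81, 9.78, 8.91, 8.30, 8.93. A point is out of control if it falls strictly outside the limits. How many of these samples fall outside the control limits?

2

Compare each point to [8.75, 9.63]: sample 8 = 9.78 > UCL; sample 10 = 8.30 < LCL.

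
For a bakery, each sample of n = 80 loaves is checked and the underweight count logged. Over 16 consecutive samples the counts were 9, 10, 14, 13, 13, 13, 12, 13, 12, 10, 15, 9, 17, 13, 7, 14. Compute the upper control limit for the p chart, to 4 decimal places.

p̄ = Σdᵢ / (k·n) = 194 / (16 × 80) = 0.15156
UCL = p̄ + 3·√(p̄(1−p̄)/n) = 0.15156 + 3 × √(0.15156×0.84844/80) = 0.15156 + 3 × 0.04009 = 0.27184

0.2718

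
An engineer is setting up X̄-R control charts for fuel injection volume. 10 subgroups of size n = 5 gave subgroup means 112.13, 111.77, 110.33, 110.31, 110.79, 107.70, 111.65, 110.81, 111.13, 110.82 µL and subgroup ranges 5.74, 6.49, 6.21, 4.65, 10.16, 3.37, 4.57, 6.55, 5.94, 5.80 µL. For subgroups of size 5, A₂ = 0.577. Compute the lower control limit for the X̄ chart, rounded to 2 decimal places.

X̄̄ = (112.13 + 111.77 + 110.33 + 110.31 + 110.79 + 107.70 + 111.65 + 110.81 + 111.13 + 110.82) / 10 = 1107.4400 / 10 = 110.7440
R̄ = (5.74 + 6.49 + 6.21 + 4.65 + 10.16 + 3.37 + 4.57 + 6.55 + 5.94 + 5.80) / 10 = 59.4800 / 10 = 5.9480
LCL = X̄̄ − A₂·R̄ = 110.7440 − 0.577 × 5.9480 = 107.3120

107.31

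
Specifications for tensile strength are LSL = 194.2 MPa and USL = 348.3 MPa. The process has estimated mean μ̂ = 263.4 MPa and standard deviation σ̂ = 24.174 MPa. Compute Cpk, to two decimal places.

Cpu = (USL − μ̂) / (3σ̂) = (348.3 − 263.4) / (3 × 24.174) = 1.1707; Cpl = (μ̂ − LSL) / (3σ̂) = (263.4 − 194.2) / (3 × 24.174) = 0.9542; Cpk = min(Cpu, Cpl) = 0.9542

0.95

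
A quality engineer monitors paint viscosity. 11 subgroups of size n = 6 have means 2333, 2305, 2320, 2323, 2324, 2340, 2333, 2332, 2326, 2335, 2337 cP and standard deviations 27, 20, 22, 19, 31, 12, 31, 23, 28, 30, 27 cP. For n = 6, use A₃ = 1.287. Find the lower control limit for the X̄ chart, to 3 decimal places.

2296.410

X̄̄ = (2333 + 2305 + 2320 + 2323 + 2324 + 2340 + 2333 + 2332 + 2326 + 2335 + 2337) / 11 = 2328.0000
s̄ = (27 + 20 + 22 + 19 + 31 + 12 + 31 + 23 + 28 + 30 + 27) / 11 = 24.5455
LCL = X̄̄ − A₃·s̄ = 2328.0000 − 1.287 × 24.5455 = 2296.4100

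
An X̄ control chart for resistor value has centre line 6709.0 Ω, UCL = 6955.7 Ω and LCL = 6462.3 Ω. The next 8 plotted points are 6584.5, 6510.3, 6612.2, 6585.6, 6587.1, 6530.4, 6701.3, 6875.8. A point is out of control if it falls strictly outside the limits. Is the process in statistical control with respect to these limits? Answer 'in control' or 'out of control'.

in control

All 8 points lie within [6462.3, 6955.7].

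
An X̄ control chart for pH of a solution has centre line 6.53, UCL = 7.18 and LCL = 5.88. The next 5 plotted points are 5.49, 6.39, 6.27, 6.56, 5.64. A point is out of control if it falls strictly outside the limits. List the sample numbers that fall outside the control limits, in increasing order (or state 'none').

Compare each point to [5.88, 7.18]: sample 1 = 5.49 < LCL; sample 5 = 5.64 < LCL.

1, 5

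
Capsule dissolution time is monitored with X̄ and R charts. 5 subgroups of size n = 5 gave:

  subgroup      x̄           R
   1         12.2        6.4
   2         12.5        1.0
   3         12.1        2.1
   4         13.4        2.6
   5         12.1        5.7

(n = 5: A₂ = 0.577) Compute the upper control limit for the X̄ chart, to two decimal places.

14.51

X̄̄ = (12.2 + 12.5 + 12.1 + 13.4 + 12.1) / 5 = 62.3000 / 5 = 12.4600
R̄ = (6.4 + 1.0 + 2.1 + 2.6 + 5.7) / 5 = 17.8000 / 5 = 3.5600
UCL = X̄̄ + A₂·R̄ = 12.4600 + 0.577 × 3.5600 = 14.5141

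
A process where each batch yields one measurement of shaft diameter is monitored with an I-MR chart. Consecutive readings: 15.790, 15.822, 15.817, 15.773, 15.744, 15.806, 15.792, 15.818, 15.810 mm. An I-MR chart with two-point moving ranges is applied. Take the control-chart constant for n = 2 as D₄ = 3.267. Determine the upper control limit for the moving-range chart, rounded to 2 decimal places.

Moving ranges: 0.032, 0.005, 0.044, 0.029, 0.062, 0.014, 0.026, 0.008; M̄R̄ = 0.2200 / 8 = 0.0275
UCL_MR = D₄·M̄R̄ = 3.267 × 0.0275 = 0.0898

0.09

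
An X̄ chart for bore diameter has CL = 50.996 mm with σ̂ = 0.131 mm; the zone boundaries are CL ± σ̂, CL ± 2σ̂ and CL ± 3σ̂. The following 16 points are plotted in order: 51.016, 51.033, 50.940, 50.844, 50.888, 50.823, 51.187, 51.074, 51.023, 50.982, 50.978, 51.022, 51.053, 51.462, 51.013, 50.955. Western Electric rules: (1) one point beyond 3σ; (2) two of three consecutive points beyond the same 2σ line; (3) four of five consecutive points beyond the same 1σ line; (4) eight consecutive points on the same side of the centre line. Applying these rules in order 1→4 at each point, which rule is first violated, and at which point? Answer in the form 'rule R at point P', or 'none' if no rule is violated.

Zone of each point (C = within 1σ̂, B = 1σ̂–2σ̂, A = 2σ̂–3σ̂, * = beyond 3σ̂; sign = side of CL): 1:+C, 2:+C, 3:-C, 4:-B, 5:-C, 6:-B, 7:+B, 8:+C, 9:+C, 10:-C, 11:-C, 12:+C, 13:+C, 14:+*, 15:+C, 16:-C
Rule 1 (one point beyond the 3σ limits) is satisfied at point 14.

rule 1 at point 14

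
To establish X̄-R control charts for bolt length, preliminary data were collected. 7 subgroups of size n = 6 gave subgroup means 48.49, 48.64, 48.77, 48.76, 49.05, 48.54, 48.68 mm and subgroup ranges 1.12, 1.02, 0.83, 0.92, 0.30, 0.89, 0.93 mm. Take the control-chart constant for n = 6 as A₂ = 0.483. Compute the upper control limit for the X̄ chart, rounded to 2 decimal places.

X̄̄ = (48.49 + 48.64 + 48.77 + 48.76 + 49.05 + 48.54 + 48.68) / 7 = 340.9300 / 7 = 48.7043
R̄ = (1.12 + 1.02 + 0.83 + 0.92 + 0.30 + 0.89 + 0.93) / 7 = 6.0100 / 7 = 0.8586
UCL = X̄̄ + A₂·R̄ = 48.7043 + 0.483 × 0.8586 = 49.1190

49.12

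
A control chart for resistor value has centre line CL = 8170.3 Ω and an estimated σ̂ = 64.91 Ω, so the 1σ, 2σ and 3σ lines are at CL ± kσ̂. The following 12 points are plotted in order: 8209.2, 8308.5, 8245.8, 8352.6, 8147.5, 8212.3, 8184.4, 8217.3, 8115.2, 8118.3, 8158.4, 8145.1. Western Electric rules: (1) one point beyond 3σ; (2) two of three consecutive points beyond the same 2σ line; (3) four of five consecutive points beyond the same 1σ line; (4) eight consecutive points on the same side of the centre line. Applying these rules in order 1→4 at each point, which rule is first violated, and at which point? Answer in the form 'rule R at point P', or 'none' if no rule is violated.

rule 2 at point 4

Zone of each point (C = within 1σ̂, B = 1σ̂–2σ̂, A = 2σ̂–3σ̂, * = beyond 3σ̂; sign = side of CL): 1:+C, 2:+A, 3:+B, 4:+A, 5:-C, 6:+C, 7:+C, 8:+C, 9:-C, 10:-C, 11:-C, 12:-C
Rule 2 (two of three consecutive points beyond the same 2σ limit) is satisfied at point 4.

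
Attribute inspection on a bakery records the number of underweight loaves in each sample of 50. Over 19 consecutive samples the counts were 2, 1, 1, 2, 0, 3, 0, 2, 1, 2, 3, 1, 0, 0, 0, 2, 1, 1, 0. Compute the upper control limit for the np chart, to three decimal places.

p̄ = Σdᵢ / (k·n) = 22 / (19 × 50) = 0.02316
UCL = np̄ + 3·√(np̄(1−p̄)) = 1.1579 + 3 × √(1.1579×0.97684) = 1.1579 + 3 × 1.0635 = 4.3485

4.348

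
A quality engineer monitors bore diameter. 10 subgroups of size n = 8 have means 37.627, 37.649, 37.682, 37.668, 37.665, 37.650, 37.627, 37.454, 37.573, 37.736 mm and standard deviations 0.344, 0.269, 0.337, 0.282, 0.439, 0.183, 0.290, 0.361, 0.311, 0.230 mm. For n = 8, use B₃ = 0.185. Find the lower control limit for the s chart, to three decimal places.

s̄ = (0.344 + 0.269 + 0.337 + 0.282 + 0.439 + 0.183 + 0.290 + 0.361 + 0.311 + 0.230) / 10 = 0.3046
LCL_s = B₃·s̄ = 0.185 × 0.3046 = 0.0564

0.056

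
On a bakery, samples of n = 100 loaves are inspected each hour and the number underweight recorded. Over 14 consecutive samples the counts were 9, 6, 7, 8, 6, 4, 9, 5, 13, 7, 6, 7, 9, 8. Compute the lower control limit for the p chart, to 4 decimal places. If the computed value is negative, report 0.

0.0000

p̄ = Σdᵢ / (k·n) = 104 / (14 × 100) = 0.07429
LCL = p̄ − 3·√(p̄(1−p̄)/n) = 0.07429 − 3 × 0.02622 = -0.00438 → 0 (negative, so LCL = 0)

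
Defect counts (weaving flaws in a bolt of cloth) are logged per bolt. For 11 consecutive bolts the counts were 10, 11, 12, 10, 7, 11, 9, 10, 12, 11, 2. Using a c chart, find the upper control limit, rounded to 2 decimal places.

18.81

c̄ = (10 + 11 + 12 + 10 + 7 + 11 + 9 + 10 + 12 + 11 + 2) / 11 = 105 / 11 = 9.5455
UCL = c̄ + 3√c̄ = 9.5455 + 3 × √9.5455 = 9.5455 + 3 × 3.0896 = 18.8142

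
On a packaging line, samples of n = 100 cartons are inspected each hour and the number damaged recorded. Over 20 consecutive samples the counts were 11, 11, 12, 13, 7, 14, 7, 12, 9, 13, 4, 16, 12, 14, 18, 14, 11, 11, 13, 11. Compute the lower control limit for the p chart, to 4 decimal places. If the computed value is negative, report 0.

p̄ = Σdᵢ / (k·n) = 233 / (20 × 100) = 0.11650
LCL = p̄ − 3·√(p̄(1−p̄)/n) = 0.11650 − 3 × 0.03208 = 0.02025

0.0203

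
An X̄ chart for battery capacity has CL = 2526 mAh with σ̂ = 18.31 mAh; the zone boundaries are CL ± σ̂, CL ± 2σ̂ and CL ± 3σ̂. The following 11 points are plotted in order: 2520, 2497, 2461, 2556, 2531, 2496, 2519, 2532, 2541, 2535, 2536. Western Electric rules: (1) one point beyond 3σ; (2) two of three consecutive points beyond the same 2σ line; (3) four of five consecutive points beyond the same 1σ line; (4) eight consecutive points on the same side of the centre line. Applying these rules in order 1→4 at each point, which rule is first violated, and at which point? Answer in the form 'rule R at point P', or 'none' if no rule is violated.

rule 1 at point 3

Zone of each point (C = within 1σ̂, B = 1σ̂–2σ̂, A = 2σ̂–3σ̂, * = beyond 3σ̂; sign = side of CL): 1:-C, 2:-B, 3:-*, 4:+B, 5:+C, 6:-B, 7:-C, 8:+C, 9:+C, 10:+C, 11:+C
Rule 1 (one point beyond the 3σ limits) is satisfied at point 3.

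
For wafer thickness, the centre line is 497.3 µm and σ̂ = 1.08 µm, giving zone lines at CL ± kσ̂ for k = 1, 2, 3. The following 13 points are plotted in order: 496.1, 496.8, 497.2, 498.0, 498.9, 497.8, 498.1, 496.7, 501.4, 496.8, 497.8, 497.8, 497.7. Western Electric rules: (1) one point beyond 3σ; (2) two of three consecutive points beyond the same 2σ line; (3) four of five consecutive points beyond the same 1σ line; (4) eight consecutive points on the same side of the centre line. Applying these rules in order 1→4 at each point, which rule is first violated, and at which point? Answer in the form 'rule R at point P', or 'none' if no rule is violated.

Zone of each point (C = within 1σ̂, B = 1σ̂–2σ̂, A = 2σ̂–3σ̂, * = beyond 3σ̂; sign = side of CL): 1:-B, 2:-C, 3:-C, 4:+C, 5:+B, 6:+C, 7:+C, 8:-C, 9:+*, 10:-C, 11:+C, 12:+C, 13:+C
Rule 1 (one point beyond the 3σ limits) is satisfied at point 9.

rule 1 at point 9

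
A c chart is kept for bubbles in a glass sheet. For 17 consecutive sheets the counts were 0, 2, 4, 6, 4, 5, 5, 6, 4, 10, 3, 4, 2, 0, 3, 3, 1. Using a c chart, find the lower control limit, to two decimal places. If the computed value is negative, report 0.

c̄ = (0 + 2 + 4 + 6 + 4 + 5 + 5 + 6 + 4 + 10 + 3 + 4 + 2 + 0 + 3 + 3 + 1) / 17 = 62 / 17 = 3.6471
LCL = c̄ − 3√c̄ = 3.6471 − 3 × 1.9097 = -2.0821 → 0 (cannot be negative)

0.00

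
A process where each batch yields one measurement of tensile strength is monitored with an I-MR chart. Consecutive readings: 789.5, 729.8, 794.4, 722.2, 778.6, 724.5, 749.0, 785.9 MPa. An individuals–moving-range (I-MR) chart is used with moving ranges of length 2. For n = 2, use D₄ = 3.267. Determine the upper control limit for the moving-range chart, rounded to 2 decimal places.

171.94

Moving ranges: 59.7, 64.6, 72.2, 56.4, 54.1, 24.5, 36.9; M̄R̄ = 368.4000 / 7 = 52.6286
UCL_MR = D₄·M̄R̄ = 3.267 × 52.6286 = 171.9375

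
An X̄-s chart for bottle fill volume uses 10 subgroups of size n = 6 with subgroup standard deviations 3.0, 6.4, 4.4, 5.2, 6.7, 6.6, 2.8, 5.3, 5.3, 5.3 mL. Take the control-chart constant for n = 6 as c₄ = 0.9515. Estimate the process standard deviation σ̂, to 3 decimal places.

s̄ = (3.0 + 6.4 + 4.4 + 5.2 + 6.7 + 6.6 + 2.8 + 5.3 + 5.3 + 5.3) / 10 = 5.1000
σ̂ = s̄ / c₄ = 5.1000 / 0.9515 = 5.3600

5.360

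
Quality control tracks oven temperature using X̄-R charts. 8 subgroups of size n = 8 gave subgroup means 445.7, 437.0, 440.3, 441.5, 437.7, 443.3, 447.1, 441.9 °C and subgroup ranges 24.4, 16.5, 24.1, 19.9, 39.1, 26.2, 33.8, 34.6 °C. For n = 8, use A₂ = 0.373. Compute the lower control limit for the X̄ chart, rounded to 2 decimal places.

431.62

X̄̄ = (445.7 + 437.0 + 440.3 + 441.5 + 437.7 + 443.3 + 447.1 + 441.9) / 8 = 3534.5000 / 8 = 441.8125
R̄ = (24.4 + 16.5 + 24.1 + 19.9 + 39.1 + 26.2 + 33.8 + 34.6) / 8 = 218.6000 / 8 = 27.3250
LCL = X̄̄ − A₂·R̄ = 441.8125 − 0.373 × 27.3250 = 431.6203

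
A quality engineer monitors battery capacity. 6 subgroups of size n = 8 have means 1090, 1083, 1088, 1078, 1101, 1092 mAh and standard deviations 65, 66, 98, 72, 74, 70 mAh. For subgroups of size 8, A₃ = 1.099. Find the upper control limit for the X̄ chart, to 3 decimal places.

1170.176

X̄̄ = (1090 + 1083 + 1088 + 1078 + 1101 + 1092) / 6 = 1088.6667
s̄ = (65 + 66 + 98 + 72 + 74 + 70) / 6 = 74.1667
UCL = X̄̄ + A₃·s̄ = 1088.6667 + 1.099 × 74.1667 = 1170.1758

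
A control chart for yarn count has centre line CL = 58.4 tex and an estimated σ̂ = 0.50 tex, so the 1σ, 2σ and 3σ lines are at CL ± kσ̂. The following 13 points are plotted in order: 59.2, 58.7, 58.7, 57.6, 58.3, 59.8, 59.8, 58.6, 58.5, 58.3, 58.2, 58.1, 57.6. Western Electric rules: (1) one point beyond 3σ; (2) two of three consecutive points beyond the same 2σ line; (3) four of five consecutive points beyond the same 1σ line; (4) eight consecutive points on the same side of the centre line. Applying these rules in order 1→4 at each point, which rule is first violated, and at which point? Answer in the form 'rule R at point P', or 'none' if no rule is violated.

rule 2 at point 7

Zone of each point (C = within 1σ̂, B = 1σ̂–2σ̂, A = 2σ̂–3σ̂, * = beyond 3σ̂; sign = side of CL): 1:+B, 2:+C, 3:+C, 4:-B, 5:-C, 6:+A, 7:+A, 8:+C, 9:+C, 10:-C, 11:-C, 12:-C, 13:-B
Rule 2 (two of three consecutive points beyond the same 2σ limit) is satisfied at point 7.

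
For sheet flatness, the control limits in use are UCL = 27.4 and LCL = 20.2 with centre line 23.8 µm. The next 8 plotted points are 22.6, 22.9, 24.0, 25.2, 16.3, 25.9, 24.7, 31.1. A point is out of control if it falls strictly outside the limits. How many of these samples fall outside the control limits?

Compare each point to [20.2, 27.4]: sample 5 = 16.3 < LCL; sample 8 = 31.1 > UCL.

2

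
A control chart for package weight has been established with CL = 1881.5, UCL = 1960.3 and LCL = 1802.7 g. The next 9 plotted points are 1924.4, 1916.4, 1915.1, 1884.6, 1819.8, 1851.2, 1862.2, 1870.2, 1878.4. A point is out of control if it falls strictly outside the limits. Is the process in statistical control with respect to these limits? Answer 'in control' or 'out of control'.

All 9 points lie within [1802.7, 1960.3].

in control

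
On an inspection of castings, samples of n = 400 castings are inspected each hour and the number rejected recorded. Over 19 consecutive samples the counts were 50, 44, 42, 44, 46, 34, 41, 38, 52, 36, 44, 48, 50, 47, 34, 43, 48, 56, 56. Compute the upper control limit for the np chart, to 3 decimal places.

63.834

p̄ = Σdᵢ / (k·n) = 853 / (19 × 400) = 0.11224
UCL = np̄ + 3·√(np̄(1−p̄)) = 44.8947 + 3 × √(44.8947×0.88776) = 44.8947 + 3 × 6.3132 = 63.8342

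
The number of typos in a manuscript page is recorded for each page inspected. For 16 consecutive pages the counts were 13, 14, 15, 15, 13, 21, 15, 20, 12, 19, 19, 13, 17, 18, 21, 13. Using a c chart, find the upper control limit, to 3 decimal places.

c̄ = (13 + 14 + 15 + 15 + 13 + 21 + 15 + 20 + 12 + 19 + 19 + 13 + 17 + 18 + 21 + 13) / 16 = 258 / 16 = 16.1250
UCL = c̄ + 3√c̄ = 16.1250 + 3 × √16.1250 = 16.1250 + 3 × 4.0156 = 28.1718

28.172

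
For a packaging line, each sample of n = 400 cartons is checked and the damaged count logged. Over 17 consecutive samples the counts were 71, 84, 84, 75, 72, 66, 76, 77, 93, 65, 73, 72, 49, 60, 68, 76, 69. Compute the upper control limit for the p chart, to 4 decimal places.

p̄ = Σdᵢ / (k·n) = 1230 / (17 × 400) = 0.18088
UCL = p̄ + 3·√(p̄(1−p̄)/n) = 0.18088 + 3 × √(0.18088×0.81912/400) = 0.18088 + 3 × 0.01925 = 0.23862

0.2386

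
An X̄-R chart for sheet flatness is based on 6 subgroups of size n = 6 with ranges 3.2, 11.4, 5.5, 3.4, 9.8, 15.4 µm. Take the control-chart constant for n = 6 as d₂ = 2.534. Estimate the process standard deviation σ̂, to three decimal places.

R̄ = (3.2 + 11.4 + 5.5 + 3.4 + 9.8 + 15.4) / 6 = 8.1167
σ̂ = R̄ / d₂ = 8.1167 / 2.534 = 3.2031

3.203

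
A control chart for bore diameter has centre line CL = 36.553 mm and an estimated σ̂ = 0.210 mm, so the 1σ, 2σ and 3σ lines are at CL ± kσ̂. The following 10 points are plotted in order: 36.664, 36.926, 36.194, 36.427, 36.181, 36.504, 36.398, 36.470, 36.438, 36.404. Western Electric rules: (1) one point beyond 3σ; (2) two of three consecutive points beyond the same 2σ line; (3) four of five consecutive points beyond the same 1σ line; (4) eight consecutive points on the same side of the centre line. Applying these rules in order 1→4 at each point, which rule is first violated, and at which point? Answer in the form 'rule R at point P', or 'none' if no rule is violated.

Zone of each point (C = within 1σ̂, B = 1σ̂–2σ̂, A = 2σ̂–3σ̂, * = beyond 3σ̂; sign = side of CL): 1:+C, 2:+B, 3:-B, 4:-C, 5:-B, 6:-C, 7:-C, 8:-C, 9:-C, 10:-C
Rule 4 (eight consecutive points on the same side of the centre line) is satisfied at point 10.

rule 4 at point 10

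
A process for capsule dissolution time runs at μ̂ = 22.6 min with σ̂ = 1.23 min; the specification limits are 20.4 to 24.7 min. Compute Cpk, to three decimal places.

0.569

Cpu = (USL − μ̂) / (3σ̂) = (24.7 − 22.6) / (3 × 1.23) = 0.5691; Cpl = (μ̂ − LSL) / (3σ̂) = (22.6 − 20.4) / (3 × 1.23) = 0.5962; Cpk = min(Cpu, Cpl) = 0.5691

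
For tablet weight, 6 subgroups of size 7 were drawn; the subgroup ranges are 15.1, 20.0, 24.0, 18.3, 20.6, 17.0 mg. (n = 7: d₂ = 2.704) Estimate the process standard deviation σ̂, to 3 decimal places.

7.088

R̄ = (15.1 + 20.0 + 24.0 + 18.3 + 20.6 + 17.0) / 6 = 19.1667
σ̂ = R̄ / d₂ = 19.1667 / 2.704 = 7.0883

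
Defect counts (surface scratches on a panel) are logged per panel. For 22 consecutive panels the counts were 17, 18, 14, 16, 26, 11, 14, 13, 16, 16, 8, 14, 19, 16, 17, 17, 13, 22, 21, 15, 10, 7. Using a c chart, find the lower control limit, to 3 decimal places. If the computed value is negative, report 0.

3.661

c̄ = (17 + 18 + 14 + 16 + 26 + 11 + 14 + 13 + 16 + 16 + 8 + 14 + 19 + 16 + 17 + 17 + 13 + 22 + 21 + 15 + 10 + 7) / 22 = 340 / 22 = 15.4545
LCL = c̄ − 3√c̄ = 15.4545 − 3 × 3.9312 = 3.6609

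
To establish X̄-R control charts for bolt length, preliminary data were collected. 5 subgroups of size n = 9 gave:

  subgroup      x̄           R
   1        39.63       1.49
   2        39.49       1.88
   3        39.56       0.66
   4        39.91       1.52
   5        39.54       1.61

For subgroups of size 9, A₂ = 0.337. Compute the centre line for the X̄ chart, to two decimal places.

X̄̄ = (39.63 + 39.49 + 39.56 + 39.91 + 39.54) / 5 = 198.1300 / 5 = 39.6260
CL = X̄̄ = 39.6260

39.63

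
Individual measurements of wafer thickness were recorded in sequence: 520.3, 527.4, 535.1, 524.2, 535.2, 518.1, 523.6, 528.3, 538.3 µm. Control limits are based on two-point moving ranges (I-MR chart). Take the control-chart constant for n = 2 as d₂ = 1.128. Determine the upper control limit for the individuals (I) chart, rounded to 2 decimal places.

552.43

X̄ = (520.3 + 527.4 + 535.1 + 524.2 + 535.2 + 518.1 + 523.6 + 528.3 + 538.3) / 9 = 527.8333
Moving ranges: 7.1, 7.7, 10.9, 11.0, 17.1, 5.5, 4.7, 10.0; M̄R̄ = 74.0000 / 8 = 9.2500
UCL = X̄ + 3·M̄R̄/d₂ = 527.8333 + 3 × 9.2500 / 1.128 = 552.4344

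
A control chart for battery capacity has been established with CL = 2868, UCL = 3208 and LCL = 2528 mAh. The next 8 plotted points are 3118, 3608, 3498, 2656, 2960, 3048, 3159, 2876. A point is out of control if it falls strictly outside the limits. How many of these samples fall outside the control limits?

2

Compare each point to [2528, 3208]: sample 2 = 3608 > UCL; sample 3 = 3498 > UCL.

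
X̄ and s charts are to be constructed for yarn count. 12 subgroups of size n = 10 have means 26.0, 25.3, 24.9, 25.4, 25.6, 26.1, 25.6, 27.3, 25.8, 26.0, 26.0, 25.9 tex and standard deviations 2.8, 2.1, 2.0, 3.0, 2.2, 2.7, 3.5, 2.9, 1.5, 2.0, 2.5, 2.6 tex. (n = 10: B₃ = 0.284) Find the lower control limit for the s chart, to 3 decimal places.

0.705

s̄ = (2.8 + 2.1 + 2.0 + 3.0 + 2.2 + 2.7 + 3.5 + 2.9 + 1.5 + 2.0 + 2.5 + 2.6) / 12 = 2.4833
LCL_s = B₃·s̄ = 0.284 × 2.4833 = 0.7053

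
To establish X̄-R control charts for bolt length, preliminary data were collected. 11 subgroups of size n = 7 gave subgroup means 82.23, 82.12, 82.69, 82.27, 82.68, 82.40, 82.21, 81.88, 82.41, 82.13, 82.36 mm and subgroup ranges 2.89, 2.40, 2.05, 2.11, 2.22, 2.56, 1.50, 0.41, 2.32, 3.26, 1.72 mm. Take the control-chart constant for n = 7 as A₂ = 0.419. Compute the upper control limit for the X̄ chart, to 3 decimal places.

83.200

X̄̄ = (82.23 + 82.12 + 82.69 + 82.27 + 82.68 + 82.40 + 82.21 + 81.88 + 82.41 + 82.13 + 82.36) / 11 = 905.3800 / 11 = 82.3073
R̄ = (2.89 + 2.40 + 2.05 + 2.11 + 2.22 + 2.56 + 1.50 + 0.41 + 2.32 + 3.26 + 1.72) / 11 = 23.4400 / 11 = 2.1309
UCL = X̄̄ + A₂·R̄ = 82.3073 + 0.419 × 2.1309 = 83.2001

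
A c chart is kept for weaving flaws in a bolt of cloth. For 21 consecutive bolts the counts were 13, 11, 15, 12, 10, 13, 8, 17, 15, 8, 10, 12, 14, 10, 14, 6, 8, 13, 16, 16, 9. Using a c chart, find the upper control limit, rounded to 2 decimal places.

22.26

c̄ = (13 + 11 + 15 + 12 + 10 + 13 + 8 + 17 + 15 + 8 + 10 + 12 + 14 + 10 + 14 + 6 + 8 + 13 + 16 + 16 + 9) / 21 = 250 / 21 = 11.9048
UCL = c̄ + 3√c̄ = 11.9048 + 3 × √11.9048 = 11.9048 + 3 × 3.4503 = 22.2557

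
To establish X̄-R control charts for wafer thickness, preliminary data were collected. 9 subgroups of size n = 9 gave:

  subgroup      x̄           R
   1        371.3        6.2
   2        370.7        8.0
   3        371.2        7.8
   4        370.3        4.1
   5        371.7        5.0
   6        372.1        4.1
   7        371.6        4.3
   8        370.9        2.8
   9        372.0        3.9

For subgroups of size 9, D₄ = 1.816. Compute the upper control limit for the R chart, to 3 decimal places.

9.322

R̄ = (6.2 + 8.0 + 7.8 + 4.1 + 5.0 + 4.1 + 4.3 + 2.8 + 3.9) / 9 = 46.2000 / 9 = 5.1333
UCL_R = D₄·R̄ = 1.816 × 5.1333 = 9.3221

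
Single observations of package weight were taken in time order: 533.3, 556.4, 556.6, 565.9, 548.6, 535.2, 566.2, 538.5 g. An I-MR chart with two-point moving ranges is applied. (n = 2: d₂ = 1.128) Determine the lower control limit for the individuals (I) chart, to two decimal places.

X̄ = (533.3 + 556.4 + 556.6 + 565.9 + 548.6 + 535.2 + 566.2 + 538.5) / 8 = 550.0875
Moving ranges: 23.1, 0.2, 9.3, 17.3, 13.4, 31.0, 27.7; M̄R̄ = 122.0000 / 7 = 17.4286
LCL = X̄ − 3·M̄R̄/d₂ = 550.0875 − 3 × 17.4286 / 1.128 = 503.7349

503.73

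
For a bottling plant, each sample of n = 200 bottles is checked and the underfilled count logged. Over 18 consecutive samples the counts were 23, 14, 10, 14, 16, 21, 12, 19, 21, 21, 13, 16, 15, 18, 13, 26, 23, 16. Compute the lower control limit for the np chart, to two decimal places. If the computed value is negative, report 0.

5.36

p̄ = Σdᵢ / (k·n) = 311 / (18 × 200) = 0.08639
LCL = np̄ − 3·√(np̄(1−p̄)) = 17.2778 − 3 × 3.9731 = 5.3586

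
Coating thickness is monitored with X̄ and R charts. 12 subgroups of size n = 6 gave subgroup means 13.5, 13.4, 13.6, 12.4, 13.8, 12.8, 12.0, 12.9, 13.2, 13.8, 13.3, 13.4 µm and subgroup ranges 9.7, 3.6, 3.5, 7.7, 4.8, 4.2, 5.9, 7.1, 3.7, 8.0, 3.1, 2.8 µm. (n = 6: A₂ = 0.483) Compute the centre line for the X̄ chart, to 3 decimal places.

X̄̄ = (13.5 + 13.4 + 13.6 + 12.4 + 13.8 + 12.8 + 12.0 + 12.9 + 13.2 + 13.8 + 13.3 + 13.4) / 12 = 158.1000 / 12 = 13.1750
CL = X̄̄ = 13.1750

13.175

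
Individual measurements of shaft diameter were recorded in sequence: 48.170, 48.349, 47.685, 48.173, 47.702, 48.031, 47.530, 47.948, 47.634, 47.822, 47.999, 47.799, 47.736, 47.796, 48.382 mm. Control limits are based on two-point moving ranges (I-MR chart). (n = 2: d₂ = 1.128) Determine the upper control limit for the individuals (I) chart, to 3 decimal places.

X̄ = (48.170 + 48.349 + 47.685 + 48.173 + 47.702 + 48.031 + 47.530 + 47.948 + 47.634 + 47.822 + 47.999 + 47.799 + 47.736 + 47.796 + 48.382) / 15 = 47.9171
Moving ranges: 0.179, 0.664, 0.488, 0.471, 0.329, 0.501, 0.418, 0.314, 0.188, 0.177, 0.200, 0.063, 0.060, 0.586; M̄R̄ = 4.6380 / 14 = 0.3313
UCL = X̄ + 3·M̄R̄/d₂ = 47.9171 + 3 × 0.3313 / 1.128 = 48.7981

48.798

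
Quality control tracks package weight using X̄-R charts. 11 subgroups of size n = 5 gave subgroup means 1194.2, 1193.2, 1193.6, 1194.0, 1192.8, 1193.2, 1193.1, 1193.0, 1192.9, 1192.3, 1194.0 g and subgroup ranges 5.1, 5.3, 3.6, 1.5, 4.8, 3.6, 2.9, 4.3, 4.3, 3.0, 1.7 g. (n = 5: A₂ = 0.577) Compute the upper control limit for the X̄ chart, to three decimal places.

1195.403

X̄̄ = (1194.2 + 1193.2 + 1193.6 + 1194.0 + 1192.8 + 1193.2 + 1193.1 + 1193.0 + 1192.9 + 1192.3 + 1194.0) / 11 = 13126.3000 / 11 = 1193.3000
R̄ = (5.1 + 5.3 + 3.6 + 1.5 + 4.8 + 3.6 + 2.9 + 4.3 + 4.3 + 3.0 + 1.7) / 11 = 40.1000 / 11 = 3.6455
UCL = X̄̄ + A₂·R̄ = 1193.3000 + 0.577 × 3.6455 = 1195.4034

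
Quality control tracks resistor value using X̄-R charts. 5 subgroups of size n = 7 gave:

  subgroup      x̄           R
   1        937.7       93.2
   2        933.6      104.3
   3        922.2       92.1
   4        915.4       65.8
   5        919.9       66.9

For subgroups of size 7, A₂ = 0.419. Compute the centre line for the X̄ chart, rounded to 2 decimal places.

925.76

X̄̄ = (937.7 + 933.6 + 922.2 + 915.4 + 919.9) / 5 = 4628.8000 / 5 = 925.7600
CL = X̄̄ = 925.7600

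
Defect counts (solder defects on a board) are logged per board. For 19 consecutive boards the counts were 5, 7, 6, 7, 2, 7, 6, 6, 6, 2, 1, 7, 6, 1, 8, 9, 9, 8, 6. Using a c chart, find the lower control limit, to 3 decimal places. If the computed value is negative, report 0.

0.000

c̄ = (5 + 7 + 6 + 7 + 2 + 7 + 6 + 6 + 6 + 2 + 1 + 7 + 6 + 1 + 8 + 9 + 9 + 8 + 6) / 19 = 109 / 19 = 5.7368
LCL = c̄ − 3√c̄ = 5.7368 − 3 × 2.3952 = -1.4487 → 0 (cannot be negative)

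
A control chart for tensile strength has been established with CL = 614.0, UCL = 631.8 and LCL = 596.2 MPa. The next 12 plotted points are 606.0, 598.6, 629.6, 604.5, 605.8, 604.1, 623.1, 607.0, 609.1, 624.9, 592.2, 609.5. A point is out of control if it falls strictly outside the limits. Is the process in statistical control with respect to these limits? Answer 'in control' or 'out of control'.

out of control

Compare each point to [596.2, 631.8]: sample 11 = 592.2 < LCL.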